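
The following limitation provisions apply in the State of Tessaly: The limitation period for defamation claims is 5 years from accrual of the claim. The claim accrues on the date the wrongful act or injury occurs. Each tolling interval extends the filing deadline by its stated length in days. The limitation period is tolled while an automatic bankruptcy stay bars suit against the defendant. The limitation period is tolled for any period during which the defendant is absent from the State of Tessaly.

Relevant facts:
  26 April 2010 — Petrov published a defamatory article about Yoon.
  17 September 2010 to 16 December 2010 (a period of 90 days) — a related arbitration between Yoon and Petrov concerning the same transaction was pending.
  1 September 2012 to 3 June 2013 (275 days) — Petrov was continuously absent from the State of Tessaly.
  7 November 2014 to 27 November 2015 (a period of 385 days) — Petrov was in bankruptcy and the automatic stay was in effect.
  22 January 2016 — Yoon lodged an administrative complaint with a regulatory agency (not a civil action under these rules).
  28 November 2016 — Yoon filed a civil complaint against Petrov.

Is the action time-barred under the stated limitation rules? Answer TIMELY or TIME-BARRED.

TIMELY

The claim accrued on 26 April 2010, when the wrongful act occurred.
Adding the 5 years base period to 26 April 2010 gives a deadline of 26 April 2015, before any tolling.
The period was tolled for 275 days by the defendant's absence from the jurisdiction (1 September 2012 to 3 June 2013), pushing the deadline to 26 January 2016.
The period was tolled for 385 days by the automatic bankruptcy stay (7 November 2014 to 27 November 2015), pushing the deadline to 14 February 2017.
The pending related arbitration from 17 September 2010 to 16 December 2010 does not toll the period, because no stated rule makes a pending arbitration a tolling event.
None of the other events listed affects the running of the period under the stated rules.
The 28 November 2016 filing precedes the 14 February 2017 deadline; the claim is timely.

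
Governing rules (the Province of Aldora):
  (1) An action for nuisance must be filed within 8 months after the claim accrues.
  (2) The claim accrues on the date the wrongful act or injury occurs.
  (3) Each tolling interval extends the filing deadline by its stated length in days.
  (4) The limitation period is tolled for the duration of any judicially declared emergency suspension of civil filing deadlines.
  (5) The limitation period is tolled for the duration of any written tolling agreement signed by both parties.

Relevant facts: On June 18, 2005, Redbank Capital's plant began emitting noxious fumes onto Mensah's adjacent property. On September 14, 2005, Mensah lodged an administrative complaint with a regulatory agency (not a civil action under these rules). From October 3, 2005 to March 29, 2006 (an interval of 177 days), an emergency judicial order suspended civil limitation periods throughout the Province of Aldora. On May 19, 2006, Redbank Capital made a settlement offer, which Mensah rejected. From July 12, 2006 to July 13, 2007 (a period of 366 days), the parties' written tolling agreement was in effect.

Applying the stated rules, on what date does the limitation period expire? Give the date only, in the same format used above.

August 15, 2007

The limitation period began to run on June 18, 2005.
Adding the 8 months base period to June 18, 2005 gives a deadline of February 18, 2006, before any tolling.
The period was tolled for 177 days by the emergency suspension of filing deadlines (October 3, 2005 to March 29, 2006), pushing the deadline to August 14, 2006.
The written tolling agreement from July 12, 2006 to July 13, 2007 tolled the period for 366 days, extending the deadline to August 15, 2007.
The other events in the timeline have no effect on the limitation period under the stated rules.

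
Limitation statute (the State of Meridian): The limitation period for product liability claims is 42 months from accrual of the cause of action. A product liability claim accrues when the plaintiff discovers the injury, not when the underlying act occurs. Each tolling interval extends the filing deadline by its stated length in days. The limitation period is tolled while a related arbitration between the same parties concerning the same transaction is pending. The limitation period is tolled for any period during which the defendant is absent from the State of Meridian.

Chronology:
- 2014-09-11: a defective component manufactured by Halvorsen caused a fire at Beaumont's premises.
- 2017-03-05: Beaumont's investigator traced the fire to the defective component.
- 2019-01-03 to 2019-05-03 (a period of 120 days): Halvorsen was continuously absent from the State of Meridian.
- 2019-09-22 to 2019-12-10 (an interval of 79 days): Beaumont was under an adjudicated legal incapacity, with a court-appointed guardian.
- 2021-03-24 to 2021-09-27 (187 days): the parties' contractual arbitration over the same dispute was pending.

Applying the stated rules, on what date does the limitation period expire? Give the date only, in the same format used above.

2021-01-03

The claim did not accrue until Beaumont discovered the injury on 2017-03-05; the 2014-09-11 act date does not start the clock under the stated rule.
The untolled deadline — 42 months after 2017-03-05 — is 2020-09-05.
The period was tolled for 120 days by the defendant's absence from the jurisdiction (2019-01-03 to 2019-05-03), pushing the deadline to 2021-01-03.
The pending related arbitration starting 2021-03-24 came too late — the period had run on 2021-01-03 — and so does not extend the deadline.
No stated provision tolls the period for the plaintiff's incapacity, so the interval from 2019-09-22 to 2019-12-10 has no effect on the deadline.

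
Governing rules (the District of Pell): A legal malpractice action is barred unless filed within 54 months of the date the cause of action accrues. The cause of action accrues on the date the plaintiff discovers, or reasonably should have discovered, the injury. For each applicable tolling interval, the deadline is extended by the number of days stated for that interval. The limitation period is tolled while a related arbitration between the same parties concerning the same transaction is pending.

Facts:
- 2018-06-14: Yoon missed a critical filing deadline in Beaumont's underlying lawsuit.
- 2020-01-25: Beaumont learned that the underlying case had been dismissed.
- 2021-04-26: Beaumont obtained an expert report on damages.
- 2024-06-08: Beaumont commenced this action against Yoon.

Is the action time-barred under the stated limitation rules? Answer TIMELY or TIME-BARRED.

Under the discovery rule, the claim accrued on 2020-01-25, when Beaumont discovered the injury — not on the 2018-06-14 date of the underlying act.
The untolled deadline — 54 months after 2020-01-25 — is 2024-07-25.
The other events in the timeline have no effect on the limitation period under the stated rules.
The 2024-06-08 filing precedes the 2024-07-25 deadline; the claim is timely.

TIMELY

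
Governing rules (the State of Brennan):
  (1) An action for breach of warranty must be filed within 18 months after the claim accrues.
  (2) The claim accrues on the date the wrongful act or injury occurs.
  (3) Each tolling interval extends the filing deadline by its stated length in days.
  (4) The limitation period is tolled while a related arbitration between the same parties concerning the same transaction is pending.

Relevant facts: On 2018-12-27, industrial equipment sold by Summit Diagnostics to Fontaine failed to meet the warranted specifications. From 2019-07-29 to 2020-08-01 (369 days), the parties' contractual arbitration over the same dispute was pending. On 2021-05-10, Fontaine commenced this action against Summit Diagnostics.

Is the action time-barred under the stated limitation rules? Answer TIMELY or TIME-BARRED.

The claim accrued on 2018-12-27, when the wrongful act occurred.
18 months from 2018-12-27 is 2020-06-27.
Because the pending related arbitration ran from 2019-07-29 to 2020-08-01, the deadline is extended by 369 days to 2021-07-01.
Fontaine filed on 2021-05-10, before the 2021-07-01 deadline, so the action is timely.

TIMELY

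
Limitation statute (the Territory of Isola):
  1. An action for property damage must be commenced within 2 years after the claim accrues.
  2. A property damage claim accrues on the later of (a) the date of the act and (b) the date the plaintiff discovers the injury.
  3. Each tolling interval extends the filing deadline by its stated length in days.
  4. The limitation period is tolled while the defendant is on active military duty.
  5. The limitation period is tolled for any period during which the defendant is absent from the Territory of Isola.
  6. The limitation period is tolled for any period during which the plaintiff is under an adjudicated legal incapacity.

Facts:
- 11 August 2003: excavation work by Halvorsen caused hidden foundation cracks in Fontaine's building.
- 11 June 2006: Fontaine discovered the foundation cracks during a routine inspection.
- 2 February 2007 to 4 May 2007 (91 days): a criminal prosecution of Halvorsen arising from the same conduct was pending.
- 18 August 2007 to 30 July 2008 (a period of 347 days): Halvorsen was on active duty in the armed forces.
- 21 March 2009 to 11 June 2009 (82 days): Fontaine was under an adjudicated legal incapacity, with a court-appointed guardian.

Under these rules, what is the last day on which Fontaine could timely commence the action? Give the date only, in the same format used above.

The claim accrued on 11 June 2006 — the later of the 11 August 2003 act and the 11 June 2006 discovery.
The untolled deadline — 2 years after 11 June 2006 — is 11 June 2008.
The period was tolled for 347 days by the defendant's active military service (18 August 2007 to 30 July 2008), pushing the deadline to 24 May 2009.
The period was tolled for 82 days by the plaintiff's legal incapacity (21 March 2009 to 11 June 2009), pushing the deadline to 14 August 2009.
No stated provision tolls the period for a criminal prosecution, so the interval from 2 February 2007 to 4 May 2007 has no effect on the deadline.

14 August 2009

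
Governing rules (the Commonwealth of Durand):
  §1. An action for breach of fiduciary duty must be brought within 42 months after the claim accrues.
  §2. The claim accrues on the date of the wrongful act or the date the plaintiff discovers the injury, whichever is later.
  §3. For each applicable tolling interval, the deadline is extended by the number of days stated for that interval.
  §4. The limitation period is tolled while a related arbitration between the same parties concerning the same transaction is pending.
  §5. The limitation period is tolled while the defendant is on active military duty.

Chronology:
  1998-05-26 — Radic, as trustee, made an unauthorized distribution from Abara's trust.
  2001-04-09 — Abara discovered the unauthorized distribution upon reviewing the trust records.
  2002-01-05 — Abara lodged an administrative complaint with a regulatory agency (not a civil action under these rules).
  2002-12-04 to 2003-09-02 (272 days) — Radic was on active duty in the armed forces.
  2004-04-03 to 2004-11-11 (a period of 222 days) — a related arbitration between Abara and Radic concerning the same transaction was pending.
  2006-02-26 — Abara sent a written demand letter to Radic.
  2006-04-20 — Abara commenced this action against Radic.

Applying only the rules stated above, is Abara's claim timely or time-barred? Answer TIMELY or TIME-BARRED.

TIME-BARRED

The claim accrued on 2001-04-09 — the later of the 1998-05-26 act and the 2001-04-09 discovery.
42 months from 2001-04-09 is 2004-10-09.
Because the defendant's active military service ran from 2002-12-04 to 2003-09-02, the deadline is extended by 272 days to 2005-07-08.
Because the pending related arbitration ran from 2004-04-03 to 2004-11-11, the deadline is extended by 222 days to 2006-02-15.
The other events in the timeline have no effect on the limitation period under the stated rules.
Abara filed on 2006-04-20, after the 2006-02-15 deadline, so the action is time-barred.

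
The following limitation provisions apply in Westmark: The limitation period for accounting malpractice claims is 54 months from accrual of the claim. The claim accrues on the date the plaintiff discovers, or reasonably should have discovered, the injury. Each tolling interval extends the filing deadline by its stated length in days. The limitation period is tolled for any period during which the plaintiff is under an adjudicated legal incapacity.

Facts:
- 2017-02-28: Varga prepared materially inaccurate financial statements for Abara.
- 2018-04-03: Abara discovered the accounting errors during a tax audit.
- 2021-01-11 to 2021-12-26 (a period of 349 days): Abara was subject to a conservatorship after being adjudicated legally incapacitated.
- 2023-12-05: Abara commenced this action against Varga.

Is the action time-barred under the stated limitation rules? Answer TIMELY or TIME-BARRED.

TIME-BARRED

The claim did not accrue until Abara discovered the injury on 2018-04-03; the 2017-02-28 act date does not start the clock under the stated rule.
The untolled deadline — 54 months after 2018-04-03 — is 2022-10-03.
The plaintiff's legal incapacity from 2021-01-11 to 2021-12-26 tolled the period for 349 days, extending the deadline to 2023-09-17.
Filing on 2023-12-05 missed the 2023-09-17 deadline — the action is time-barred.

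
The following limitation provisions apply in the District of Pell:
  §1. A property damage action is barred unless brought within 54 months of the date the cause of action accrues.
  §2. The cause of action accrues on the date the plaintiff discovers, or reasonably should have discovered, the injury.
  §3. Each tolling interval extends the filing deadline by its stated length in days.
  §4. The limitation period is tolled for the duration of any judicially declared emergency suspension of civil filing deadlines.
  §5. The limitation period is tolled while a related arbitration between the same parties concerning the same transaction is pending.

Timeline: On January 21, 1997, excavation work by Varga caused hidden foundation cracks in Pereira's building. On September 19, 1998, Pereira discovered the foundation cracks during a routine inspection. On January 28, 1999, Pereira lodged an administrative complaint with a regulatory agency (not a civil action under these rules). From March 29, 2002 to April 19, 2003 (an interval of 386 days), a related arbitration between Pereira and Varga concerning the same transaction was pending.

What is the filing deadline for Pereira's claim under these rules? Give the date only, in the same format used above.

Accrual is tied to discovery, so the period began on September 19, 1998 rather than on January 21, 1997 when the act occurred.
Adding the 54 months base period to September 19, 1998 gives a deadline of March 19, 2003, before any tolling.
The period was tolled for 386 days by the pending related arbitration (March 29, 2002 to April 19, 2003), pushing the deadline to April 8, 2004.
Nothing else in the chronology tolls or restarts the period.

April 8, 2004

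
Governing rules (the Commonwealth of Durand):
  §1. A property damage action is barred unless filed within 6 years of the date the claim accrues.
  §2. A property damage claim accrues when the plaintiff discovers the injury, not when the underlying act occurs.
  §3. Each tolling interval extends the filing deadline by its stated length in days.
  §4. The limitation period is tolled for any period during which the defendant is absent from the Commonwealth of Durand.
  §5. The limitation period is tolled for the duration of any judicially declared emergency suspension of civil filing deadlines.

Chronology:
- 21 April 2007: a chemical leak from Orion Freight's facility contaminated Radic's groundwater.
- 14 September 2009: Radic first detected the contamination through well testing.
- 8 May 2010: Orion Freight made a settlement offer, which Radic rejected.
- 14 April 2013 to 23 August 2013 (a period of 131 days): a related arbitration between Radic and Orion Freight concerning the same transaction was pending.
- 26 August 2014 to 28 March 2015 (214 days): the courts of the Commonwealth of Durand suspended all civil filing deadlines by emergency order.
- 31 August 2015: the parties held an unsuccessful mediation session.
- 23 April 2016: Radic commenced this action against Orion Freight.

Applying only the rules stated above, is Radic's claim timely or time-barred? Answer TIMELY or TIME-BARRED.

The claim did not accrue until Radic discovered the injury on 14 September 2009; the 21 April 2007 act date does not start the clock under the stated rule.
Adding the 6 years base period to 14 September 2009 gives a deadline of 14 September 2015, before any tolling.
The period was tolled for 214 days by the emergency suspension of filing deadlines (26 August 2014 to 28 March 2015), pushing the deadline to 15 April 2016.
The pending related arbitration from 14 April 2013 to 23 August 2013 does not toll the period, because no stated rule makes a pending arbitration a tolling event.
The other events in the timeline have no effect on the limitation period under the stated rules.
Radic filed on 23 April 2016, after the 15 April 2016 deadline, so the action is time-barred.

TIME-BARRED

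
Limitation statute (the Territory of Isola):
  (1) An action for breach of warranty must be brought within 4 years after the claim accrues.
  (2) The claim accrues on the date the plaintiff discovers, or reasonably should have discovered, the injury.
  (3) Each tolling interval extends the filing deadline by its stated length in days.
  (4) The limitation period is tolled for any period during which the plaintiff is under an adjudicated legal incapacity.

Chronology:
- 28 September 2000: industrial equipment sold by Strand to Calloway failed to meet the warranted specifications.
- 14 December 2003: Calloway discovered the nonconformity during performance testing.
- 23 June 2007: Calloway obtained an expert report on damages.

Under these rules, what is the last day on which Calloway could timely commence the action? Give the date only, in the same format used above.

14 December 2007

Accrual is tied to discovery, so the period began on 14 December 2003 rather than on 28 September 2000 when the act occurred.
4 years from 14 December 2003 is 14 December 2007.
Nothing else in the chronology tolls or restarts the period.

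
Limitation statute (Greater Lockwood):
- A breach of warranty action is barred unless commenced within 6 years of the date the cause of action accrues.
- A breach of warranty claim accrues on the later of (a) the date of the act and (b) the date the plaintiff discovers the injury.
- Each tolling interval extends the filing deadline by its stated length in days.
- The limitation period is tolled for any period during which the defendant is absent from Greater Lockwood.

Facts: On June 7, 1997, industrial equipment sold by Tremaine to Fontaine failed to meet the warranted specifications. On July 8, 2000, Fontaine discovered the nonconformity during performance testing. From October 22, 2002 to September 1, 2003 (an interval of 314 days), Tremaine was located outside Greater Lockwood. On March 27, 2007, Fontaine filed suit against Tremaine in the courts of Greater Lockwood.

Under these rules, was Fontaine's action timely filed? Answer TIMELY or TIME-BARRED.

The claim accrued on July 8, 2000 — the later of the June 7, 1997 act and the July 8, 2000 discovery.
The untolled deadline — 6 years after July 8, 2000 — is July 8, 2006.
The period was tolled for 314 days by the defendant's absence from the jurisdiction (October 22, 2002 to September 1, 2003), pushing the deadline to May 18, 2007.
Fontaine filed on March 27, 2007, before the May 18, 2007 deadline, so the action is timely.

TIMELY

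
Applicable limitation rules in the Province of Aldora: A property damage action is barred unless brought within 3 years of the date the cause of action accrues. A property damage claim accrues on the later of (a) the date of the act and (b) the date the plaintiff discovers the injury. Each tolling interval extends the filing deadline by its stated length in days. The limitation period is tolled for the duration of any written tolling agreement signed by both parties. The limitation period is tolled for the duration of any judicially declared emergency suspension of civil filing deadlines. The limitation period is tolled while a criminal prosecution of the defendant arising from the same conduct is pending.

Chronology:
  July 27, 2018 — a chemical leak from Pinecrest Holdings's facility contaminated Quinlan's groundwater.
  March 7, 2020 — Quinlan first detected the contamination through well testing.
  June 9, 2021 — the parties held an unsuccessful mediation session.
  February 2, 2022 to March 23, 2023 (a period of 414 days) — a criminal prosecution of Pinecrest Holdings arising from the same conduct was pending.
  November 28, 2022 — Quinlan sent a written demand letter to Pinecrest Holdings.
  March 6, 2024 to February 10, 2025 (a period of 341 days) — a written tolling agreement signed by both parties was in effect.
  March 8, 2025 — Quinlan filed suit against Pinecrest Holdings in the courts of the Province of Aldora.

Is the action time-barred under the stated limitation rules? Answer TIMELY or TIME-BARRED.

TIMELY

Because discovery on March 7, 2020 post-dates the July 27, 2018 act, accrual under the later-of rule falls on March 7, 2020.
3 years from March 7, 2020 is March 7, 2023.
The pending criminal prosecution from February 2, 2022 to March 23, 2023 tolled the period for 414 days, extending the deadline to April 24, 2024.
The period was tolled for 341 days by the written tolling agreement (March 6, 2024 to February 10, 2025), pushing the deadline to March 31, 2025.
None of the other events listed affects the running of the period under the stated rules.
Filing on March 8, 2025 beat the March 31, 2025 deadline — the action is timely.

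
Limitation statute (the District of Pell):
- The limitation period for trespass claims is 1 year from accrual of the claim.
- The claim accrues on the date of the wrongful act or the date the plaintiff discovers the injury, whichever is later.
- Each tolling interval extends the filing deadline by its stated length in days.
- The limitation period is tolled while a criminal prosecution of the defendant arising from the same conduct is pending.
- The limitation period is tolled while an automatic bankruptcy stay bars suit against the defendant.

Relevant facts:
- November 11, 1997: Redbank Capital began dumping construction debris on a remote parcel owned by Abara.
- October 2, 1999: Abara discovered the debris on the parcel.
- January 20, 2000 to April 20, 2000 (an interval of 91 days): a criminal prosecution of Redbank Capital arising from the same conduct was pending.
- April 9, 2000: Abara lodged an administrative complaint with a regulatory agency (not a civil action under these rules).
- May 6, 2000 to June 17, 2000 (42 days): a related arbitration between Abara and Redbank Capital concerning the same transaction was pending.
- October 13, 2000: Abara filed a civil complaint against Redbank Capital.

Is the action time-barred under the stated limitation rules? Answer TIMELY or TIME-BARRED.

The claim accrued on October 2, 1999 — the later of the November 11, 1997 act and the October 2, 1999 discovery.
The untolled deadline — 1 year after October 2, 1999 — is October 2, 2000.
The pending criminal prosecution from January 20, 2000 to April 20, 2000 tolled the period for 91 days, extending the deadline to January 1, 2001.
The pending related arbitration from May 6, 2000 to June 17, 2000 does not toll the period, because no stated rule makes a pending arbitration a tolling event.
None of the other events listed affects the running of the period under the stated rules.
The October 13, 2000 filing precedes the January 1, 2001 deadline; the claim is timely.

TIMELY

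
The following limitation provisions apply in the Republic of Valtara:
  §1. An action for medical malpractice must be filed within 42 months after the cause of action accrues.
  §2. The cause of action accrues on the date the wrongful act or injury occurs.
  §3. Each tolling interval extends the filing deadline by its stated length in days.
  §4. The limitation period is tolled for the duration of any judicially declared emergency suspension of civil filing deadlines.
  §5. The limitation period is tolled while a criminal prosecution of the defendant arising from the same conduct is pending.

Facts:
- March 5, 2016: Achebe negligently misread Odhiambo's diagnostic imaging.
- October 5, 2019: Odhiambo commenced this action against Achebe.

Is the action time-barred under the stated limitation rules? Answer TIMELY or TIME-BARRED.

TIME-BARRED

The cause of action accrued on March 5, 2016, the date of the act.
The untolled deadline — 42 months after March 5, 2016 — is September 5, 2019.
The October 5, 2019 filing falls after the September 5, 2019 deadline; the claim is time-barred.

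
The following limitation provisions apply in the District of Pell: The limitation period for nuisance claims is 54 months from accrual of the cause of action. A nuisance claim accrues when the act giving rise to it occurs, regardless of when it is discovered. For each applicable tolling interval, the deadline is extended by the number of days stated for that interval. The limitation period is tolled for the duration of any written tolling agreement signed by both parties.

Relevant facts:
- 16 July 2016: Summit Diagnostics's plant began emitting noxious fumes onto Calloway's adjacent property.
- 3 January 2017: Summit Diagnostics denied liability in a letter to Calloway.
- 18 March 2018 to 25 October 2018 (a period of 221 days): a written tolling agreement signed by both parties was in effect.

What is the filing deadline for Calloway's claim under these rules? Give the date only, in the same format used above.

25 August 2021

The limitation period began to run on 16 July 2016.
Adding the 54 months base period to 16 July 2016 gives a deadline of 16 January 2021, before any tolling.
The written tolling agreement from 18 March 2018 to 25 October 2018 tolled the period for 221 days, extending the deadline to 25 August 2021.
Nothing else in the chronology tolls or restarts the period.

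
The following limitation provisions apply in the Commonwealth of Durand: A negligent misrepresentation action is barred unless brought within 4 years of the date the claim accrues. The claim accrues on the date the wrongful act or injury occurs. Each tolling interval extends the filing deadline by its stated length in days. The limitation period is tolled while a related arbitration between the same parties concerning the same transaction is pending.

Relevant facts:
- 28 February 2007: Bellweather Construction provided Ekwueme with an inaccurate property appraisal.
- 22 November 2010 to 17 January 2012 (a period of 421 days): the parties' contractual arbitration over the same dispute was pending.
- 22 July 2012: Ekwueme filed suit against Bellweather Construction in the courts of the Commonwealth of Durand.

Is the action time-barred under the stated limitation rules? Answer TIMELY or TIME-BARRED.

The claim accrued on 28 February 2007, when the wrongful act occurred.
Adding the 4 years base period to 28 February 2007 gives a deadline of 28 February 2011, before any tolling.
The pending related arbitration from 22 November 2010 to 17 January 2012 tolled the period for 421 days, extending the deadline to 24 April 2012.
Ekwueme filed on 22 July 2012, after the 24 April 2012 deadline, so the action is time-barred.

TIME-BARRED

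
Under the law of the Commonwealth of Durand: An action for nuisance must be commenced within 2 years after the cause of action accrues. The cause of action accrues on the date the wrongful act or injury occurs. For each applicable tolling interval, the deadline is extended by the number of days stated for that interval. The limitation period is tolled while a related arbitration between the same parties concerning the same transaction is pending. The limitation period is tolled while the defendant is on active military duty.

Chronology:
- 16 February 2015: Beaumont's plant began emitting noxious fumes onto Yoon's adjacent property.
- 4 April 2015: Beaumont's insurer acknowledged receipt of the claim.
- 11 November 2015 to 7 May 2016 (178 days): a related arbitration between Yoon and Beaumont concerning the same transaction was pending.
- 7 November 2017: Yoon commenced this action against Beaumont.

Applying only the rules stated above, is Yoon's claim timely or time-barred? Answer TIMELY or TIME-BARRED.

TIME-BARRED

The limitation period began to run on 16 February 2015.
2 years from 16 February 2015 is 16 February 2017.
The pending related arbitration from 11 November 2015 to 7 May 2016 tolled the period for 178 days, extending the deadline to 13 August 2017.
Nothing else in the chronology tolls or restarts the period.
Filing on 7 November 2017 missed the 13 August 2017 deadline — the action is time-barred.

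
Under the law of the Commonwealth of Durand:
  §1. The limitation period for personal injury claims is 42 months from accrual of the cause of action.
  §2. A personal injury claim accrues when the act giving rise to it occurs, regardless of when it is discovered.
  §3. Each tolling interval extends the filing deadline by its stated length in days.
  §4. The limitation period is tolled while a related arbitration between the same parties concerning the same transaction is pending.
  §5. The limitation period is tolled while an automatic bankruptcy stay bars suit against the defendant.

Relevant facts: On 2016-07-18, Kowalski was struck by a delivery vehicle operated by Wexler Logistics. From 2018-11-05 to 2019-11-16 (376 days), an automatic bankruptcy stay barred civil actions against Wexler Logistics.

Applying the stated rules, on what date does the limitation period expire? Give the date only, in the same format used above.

2021-01-28

The limitation period began to run on 2016-07-18.
Adding the 42 months base period to 2016-07-18 gives a deadline of 2020-01-18, before any tolling.
Because the automatic bankruptcy stay ran from 2018-11-05 to 2019-11-16, the deadline is extended by 376 days to 2021-01-28.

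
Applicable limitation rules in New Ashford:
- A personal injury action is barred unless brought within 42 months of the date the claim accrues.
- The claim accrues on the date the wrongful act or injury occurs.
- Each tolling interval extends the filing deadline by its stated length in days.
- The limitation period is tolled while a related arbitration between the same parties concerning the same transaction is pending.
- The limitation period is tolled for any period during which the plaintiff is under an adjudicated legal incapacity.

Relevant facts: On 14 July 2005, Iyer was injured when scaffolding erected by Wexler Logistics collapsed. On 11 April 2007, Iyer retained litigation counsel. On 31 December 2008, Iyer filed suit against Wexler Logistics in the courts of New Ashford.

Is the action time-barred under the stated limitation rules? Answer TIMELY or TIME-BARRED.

TIMELY

The claim accrued on 14 July 2005, the date of the act.
The untolled deadline — 42 months after 14 July 2005 — is 14 January 2009.
None of the other events listed affects the running of the period under the stated rules.
The 31 December 2008 filing precedes the 14 January 2009 deadline; the claim is timely.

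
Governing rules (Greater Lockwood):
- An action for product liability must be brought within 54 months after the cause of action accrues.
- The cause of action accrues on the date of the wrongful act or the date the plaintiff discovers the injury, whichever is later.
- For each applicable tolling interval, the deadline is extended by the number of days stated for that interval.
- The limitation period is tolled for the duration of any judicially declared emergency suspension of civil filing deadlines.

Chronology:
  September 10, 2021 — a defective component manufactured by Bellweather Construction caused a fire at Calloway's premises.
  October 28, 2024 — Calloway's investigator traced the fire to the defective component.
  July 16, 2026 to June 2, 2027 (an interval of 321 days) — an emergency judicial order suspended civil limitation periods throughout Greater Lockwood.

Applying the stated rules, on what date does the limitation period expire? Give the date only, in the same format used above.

Taking the later of the act (September 10, 2021) and discovery (October 28, 2024), the claim accrued on October 28, 2024.
The untolled deadline — 54 months after October 28, 2024 — is April 28, 2029.
The emergency suspension of filing deadlines from July 16, 2026 to June 2, 2027 tolled the period for 321 days, extending the deadline to March 15, 2030.

March 15, 2030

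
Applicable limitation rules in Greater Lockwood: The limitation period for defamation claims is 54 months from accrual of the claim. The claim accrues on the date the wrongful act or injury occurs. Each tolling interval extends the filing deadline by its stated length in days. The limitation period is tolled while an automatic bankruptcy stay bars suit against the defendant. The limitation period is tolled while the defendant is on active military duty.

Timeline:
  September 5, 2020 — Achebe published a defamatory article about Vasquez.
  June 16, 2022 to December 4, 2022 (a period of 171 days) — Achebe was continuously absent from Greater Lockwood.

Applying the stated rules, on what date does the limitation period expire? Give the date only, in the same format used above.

The claim accrued on September 5, 2020, the date of the act.
The untolled deadline — 54 months after September 5, 2020 — is March 5, 2025.
Although the defendant's absence ran from June 16, 2022 to December 4, 2022, the stated rules do not make that a tolling event, so it is disregarded.

March 5, 2025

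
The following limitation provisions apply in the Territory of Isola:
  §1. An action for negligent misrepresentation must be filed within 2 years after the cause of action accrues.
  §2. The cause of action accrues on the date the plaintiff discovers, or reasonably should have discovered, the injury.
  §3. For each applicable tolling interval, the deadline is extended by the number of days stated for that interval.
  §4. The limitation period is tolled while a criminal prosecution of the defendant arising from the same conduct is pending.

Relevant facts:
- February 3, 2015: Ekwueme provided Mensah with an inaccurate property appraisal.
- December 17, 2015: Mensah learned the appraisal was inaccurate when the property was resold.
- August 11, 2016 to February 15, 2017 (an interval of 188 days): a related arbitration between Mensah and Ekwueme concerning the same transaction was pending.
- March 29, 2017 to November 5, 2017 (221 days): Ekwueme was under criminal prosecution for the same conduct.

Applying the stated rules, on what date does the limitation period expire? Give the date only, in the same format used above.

Under the discovery rule, the claim accrued on December 17, 2015, when Mensah discovered the injury — not on the February 3, 2015 date of the underlying act.
The untolled deadline — 2 years after December 17, 2015 — is December 17, 2017.
The period was tolled for 221 days by the pending criminal prosecution (March 29, 2017 to November 5, 2017), pushing the deadline to July 26, 2018.
No stated provision tolls the period for a pending arbitration, so the interval from August 11, 2016 to February 15, 2017 has no effect on the deadline.

July 26, 2018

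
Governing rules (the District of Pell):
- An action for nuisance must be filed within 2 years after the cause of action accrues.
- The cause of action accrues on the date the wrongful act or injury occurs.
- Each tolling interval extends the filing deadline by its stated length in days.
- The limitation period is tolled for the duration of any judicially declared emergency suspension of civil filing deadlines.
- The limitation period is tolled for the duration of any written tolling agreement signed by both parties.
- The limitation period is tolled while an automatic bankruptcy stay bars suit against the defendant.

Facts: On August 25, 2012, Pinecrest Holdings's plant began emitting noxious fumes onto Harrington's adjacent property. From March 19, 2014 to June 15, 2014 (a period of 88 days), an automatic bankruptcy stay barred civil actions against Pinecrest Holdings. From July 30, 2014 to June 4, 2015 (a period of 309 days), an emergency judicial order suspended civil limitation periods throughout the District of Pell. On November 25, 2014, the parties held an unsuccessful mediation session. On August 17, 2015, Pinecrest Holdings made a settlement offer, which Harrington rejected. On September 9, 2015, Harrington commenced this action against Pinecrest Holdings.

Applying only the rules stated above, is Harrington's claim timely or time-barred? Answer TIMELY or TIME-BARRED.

TIMELY

The claim accrued on August 25, 2012, when the wrongful act occurred.
The untolled deadline — 2 years after August 25, 2012 — is August 25, 2014.
The period was tolled for 88 days by the automatic bankruptcy stay (March 19, 2014 to June 15, 2014), pushing the deadline to November 21, 2014.
The period was tolled for 309 days by the emergency suspension of filing deadlines (July 30, 2014 to June 4, 2015), pushing the deadline to September 26, 2015.
Nothing else in the chronology tolls or restarts the period.
The September 9, 2015 filing precedes the September 26, 2015 deadline; the claim is timely.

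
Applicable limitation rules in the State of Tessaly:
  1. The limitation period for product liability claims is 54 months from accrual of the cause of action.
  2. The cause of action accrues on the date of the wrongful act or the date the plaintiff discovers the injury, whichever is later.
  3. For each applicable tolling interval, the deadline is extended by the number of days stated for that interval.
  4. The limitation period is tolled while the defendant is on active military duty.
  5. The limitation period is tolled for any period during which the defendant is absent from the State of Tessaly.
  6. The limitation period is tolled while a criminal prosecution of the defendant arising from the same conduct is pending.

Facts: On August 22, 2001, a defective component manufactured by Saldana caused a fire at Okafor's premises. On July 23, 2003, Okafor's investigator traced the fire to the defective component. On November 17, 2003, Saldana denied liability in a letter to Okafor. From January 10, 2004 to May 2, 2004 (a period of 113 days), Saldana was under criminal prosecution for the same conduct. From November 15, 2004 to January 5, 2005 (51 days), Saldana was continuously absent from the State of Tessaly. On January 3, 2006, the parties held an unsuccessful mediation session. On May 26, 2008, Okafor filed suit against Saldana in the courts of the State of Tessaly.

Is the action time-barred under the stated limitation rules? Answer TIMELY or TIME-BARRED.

TIMELY

Taking the later of the act (August 22, 2001) and discovery (July 23, 2003), the claim accrued on July 23, 2003.
Adding the 54 months base period to July 23, 2003 gives a deadline of January 23, 2008, before any tolling.
The period was tolled for 113 days by the pending criminal prosecution (January 10, 2004 to May 2, 2004), pushing the deadline to May 15, 2008.
The period was tolled for 51 days by the defendant's absence from the jurisdiction (November 15, 2004 to January 5, 2005), pushing the deadline to July 5, 2008.
The other events in the timeline have no effect on the limitation period under the stated rules.
Okafor filed on May 26, 2008, before the July 5, 2008 deadline, so the action is timely.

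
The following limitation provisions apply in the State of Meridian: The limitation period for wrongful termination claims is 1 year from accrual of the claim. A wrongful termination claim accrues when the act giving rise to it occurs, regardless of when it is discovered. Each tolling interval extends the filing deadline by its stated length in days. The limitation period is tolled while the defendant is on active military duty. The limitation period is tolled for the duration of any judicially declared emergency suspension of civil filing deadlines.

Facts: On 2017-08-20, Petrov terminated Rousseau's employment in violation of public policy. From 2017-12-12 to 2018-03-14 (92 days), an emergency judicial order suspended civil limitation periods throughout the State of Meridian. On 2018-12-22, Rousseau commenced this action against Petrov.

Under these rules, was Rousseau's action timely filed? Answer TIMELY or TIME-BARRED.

TIME-BARRED

The limitation period began to run on 2017-08-20.
1 year from 2017-08-20 is 2018-08-20.
Because the emergency suspension of filing deadlines ran from 2017-12-12 to 2018-03-14, the deadline is extended by 92 days to 2018-11-20.
Filing on 2018-12-22 missed the 2018-11-20 deadline — the action is time-barred.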